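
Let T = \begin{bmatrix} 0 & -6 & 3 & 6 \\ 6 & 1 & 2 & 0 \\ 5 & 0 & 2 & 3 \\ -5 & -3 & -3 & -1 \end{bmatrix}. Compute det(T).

The determinant is 198.

Expand along row 1 (it has 1 zero):
  − (-6) · M_12   where M_12 = det([6 2 0; 5 2 3; -5 -3 -1]) = 22
  + (3) · M_13   where M_13 = det([6 1 0; 5 0 3; -5 -3 -1]) = 44
  − (6) · M_14   where M_14 = det([6 1 2; 5 0 2; -5 -3 -3]) = 11
det = (-1)·(-6)·(22) + (+1)·(3)·(44) + (-1)·(6)·(11) = 198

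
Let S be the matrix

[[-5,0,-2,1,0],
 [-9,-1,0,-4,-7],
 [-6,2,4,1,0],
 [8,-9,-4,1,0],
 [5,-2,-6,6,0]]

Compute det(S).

The determinant is -10472.

Expand along column 5 (it has 4 zeros):
  − (-7) · M_25   where M_25 = det([-5 0 -2 1; -6 2 4 1; 8 -9 -4 1; 5 -2 -6 6]) = -1496
det = (-1)·(-7)·(-1496) = -10472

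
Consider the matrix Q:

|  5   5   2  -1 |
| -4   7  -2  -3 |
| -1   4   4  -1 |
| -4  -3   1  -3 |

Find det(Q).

The determinant is -947.

Expand along row 1:
  + (5) · M_11   where M_11 = det([7 -2 -3; 4 4 -1; -3 1 -3]) = -155
  − (5) · M_12   where M_12 = det([-4 -2 -3; -1 4 -1; -4 1 -3]) = -3
  + (2) · M_13   where M_13 = det([-4 7 -3; -1 4 -1; -4 -3 -3]) = 10
  − (-1) · M_14   where M_14 = det([-4 7 -2; -1 4 4; -4 -3 1]) = -207
det = (+1)·(5)·(-155) + (-1)·(5)·(-3) + (+1)·(2)·(10) + (-1)·(-1)·(-207) = -947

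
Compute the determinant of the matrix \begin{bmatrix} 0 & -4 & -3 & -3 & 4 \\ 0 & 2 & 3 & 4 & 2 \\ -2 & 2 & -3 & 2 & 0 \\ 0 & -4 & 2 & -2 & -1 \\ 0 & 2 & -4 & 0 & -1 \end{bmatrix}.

Expand along column 1 (it has 4 zeros):
  + (-2) · M_31   where M_31 = det([-4 -3 -3 4; 2 3 4 2; -4 2 -2 -1; 2 -4 0 -1]) = -154
det = (+1)·(-2)·(-154) = 308

308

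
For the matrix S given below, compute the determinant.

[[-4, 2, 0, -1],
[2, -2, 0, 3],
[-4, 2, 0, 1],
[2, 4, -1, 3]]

Expand along column 3 (it has 3 zeros):
  − (-1) · M_43   where M_43 = det([-4 2 -1; 2 -2 3; -4 2 1]) = 8
det = (-1)·(-1)·(8) = 8

8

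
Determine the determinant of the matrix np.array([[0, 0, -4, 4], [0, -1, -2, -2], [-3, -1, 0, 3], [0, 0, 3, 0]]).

36

Expand along row 4 (it has 3 zeros):
  − (3) · M_43   where M_43 = det([0 0 4; 0 -1 -2; -3 -1 3]) = -12
det = (-1)·(3)·(-12) = 36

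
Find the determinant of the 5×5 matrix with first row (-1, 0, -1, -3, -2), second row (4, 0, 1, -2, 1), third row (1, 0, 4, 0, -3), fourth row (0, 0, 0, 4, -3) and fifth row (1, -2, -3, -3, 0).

Expand along column 2 (it has 4 zeros):
  − (-2) · M_52   where M_52 = det([-1 -1 -3 -2; 4 1 -2 1; 1 4 0 -3; 0 0 4 -3]) = 297
det = (-1)·(-2)·(297) = 594

594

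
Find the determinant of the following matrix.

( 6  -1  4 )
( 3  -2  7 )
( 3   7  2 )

-225

Expand along column 1:
  + 6 · |-2 7; 7 2| = 6·(-4 − 49) = -318
  − 3 · |-1 4; 7 2| = −3·(-2 − 28) = 90
  + 3 · |-1 4; -2 7| = 3·(-7 − (-8)) = 3
Sum: (-318) + (90) + (3) = -225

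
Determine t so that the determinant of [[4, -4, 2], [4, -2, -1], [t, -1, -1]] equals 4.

t = 3

Expanding along the row containing t, det(A) is linear in t: det(A) = (8)·t + (-20).
Set (8)·t + (-20) = 4  ⇒  (8)·t = 24  ⇒  t = 3.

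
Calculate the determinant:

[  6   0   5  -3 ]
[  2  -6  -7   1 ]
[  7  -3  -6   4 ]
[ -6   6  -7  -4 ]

-3846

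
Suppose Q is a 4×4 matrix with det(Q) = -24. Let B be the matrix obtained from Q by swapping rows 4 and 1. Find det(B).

The determinant is 24.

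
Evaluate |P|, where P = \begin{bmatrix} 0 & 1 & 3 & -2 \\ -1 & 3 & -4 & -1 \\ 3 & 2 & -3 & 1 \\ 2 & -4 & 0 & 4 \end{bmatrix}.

Expand along row 1 (it has 1 zero):
  − (1) · M_12   where M_12 = det([-1 -4 -1; 3 -3 1; 2 0 4]) = 46
  + (3) · M_13   where M_13 = det([-1 3 -1; 3 2 1; 2 -4 4]) = -26
  − (-2) · M_14   where M_14 = det([-1 3 -4; 3 2 -3; 2 -4 0]) = 58
det = (-1)·(1)·(46) + (+1)·(3)·(-26) + (-1)·(-2)·(58) = -8

The determinant is -8.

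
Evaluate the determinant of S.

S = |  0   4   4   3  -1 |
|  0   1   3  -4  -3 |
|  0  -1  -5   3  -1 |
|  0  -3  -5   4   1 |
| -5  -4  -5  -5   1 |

det(S) = -980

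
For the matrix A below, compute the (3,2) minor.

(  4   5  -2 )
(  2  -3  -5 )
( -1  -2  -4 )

-16

Delete row 3 and column 2; the remaining 2×2 submatrix is [4 -2; 2 -5].
Its determinant is 4·(-5) − (-2)·2 = -16.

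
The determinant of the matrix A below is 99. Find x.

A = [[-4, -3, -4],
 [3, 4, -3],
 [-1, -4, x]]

-4

Expanding along the column containing x, det(A) is linear in x: det(A) = (-7)·x + (71).
Set (-7)·x + (71) = 99  ⇒  (-7)·x = 28  ⇒  x = -4.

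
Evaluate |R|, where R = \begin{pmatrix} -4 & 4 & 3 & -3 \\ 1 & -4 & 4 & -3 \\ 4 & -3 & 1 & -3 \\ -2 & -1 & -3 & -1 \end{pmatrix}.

Expand along row 1:
  + (-4) · M_11   where M_11 = det([-4 4 -3; -3 1 -3; -1 -3 -1]) = 10
  − (4) · M_12   where M_12 = det([1 4 -3; 4 1 -3; -2 -3 -1]) = 60
  + (3) · M_13   where M_13 = det([1 -4 -3; 4 -3 -3; -2 -1 -1]) = -10
  − (-3) · M_14   where M_14 = det([1 -4 4; 4 -3 1; -2 -1 -3]) = -70
det = (+1)·(-4)·(10) + (-1)·(4)·(60) + (+1)·(3)·(-10) + (-1)·(-3)·(-70) = -520

-520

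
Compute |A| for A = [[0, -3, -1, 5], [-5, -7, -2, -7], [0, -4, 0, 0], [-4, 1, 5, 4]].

|A| = -852

Expand along row 3 (it has 3 zeros):
  − (-4) · M_32   where M_32 = det([0 -1 5; -5 -2 -7; -4 5 4]) = -213
det = (-1)·(-4)·(-213) = -852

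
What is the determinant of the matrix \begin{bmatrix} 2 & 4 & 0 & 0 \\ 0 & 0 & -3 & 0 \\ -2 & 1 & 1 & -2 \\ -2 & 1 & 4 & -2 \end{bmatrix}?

The determinant is 0.

Expand along row 2 (it has 3 zeros):
  − (-3) · M_23   where M_23 = det([2 4 0; -2 1 -2; -2 1 -2]) = 0
det = (-1)·(-3)·(0) = 0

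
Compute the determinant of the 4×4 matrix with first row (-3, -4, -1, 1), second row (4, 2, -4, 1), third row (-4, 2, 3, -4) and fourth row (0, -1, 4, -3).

Expand along row 4 (it has 1 zero):
  + (-1) · M_42   where M_42 = det([-3 -1 1; 4 -4 1; -4 3 -4]) = -55
  − (4) · M_43   where M_43 = det([-3 -4 1; 4 2 1; -4 2 -4]) = -2
  + (-3) · M_44   where M_44 = det([-3 -4 -1; 4 2 -4; -4 2 3]) = -74
det = (+1)·(-1)·(-55) + (-1)·(4)·(-2) + (+1)·(-3)·(-74) = 285

285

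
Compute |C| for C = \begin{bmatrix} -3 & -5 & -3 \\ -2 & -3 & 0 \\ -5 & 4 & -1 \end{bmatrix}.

The determinant is 70.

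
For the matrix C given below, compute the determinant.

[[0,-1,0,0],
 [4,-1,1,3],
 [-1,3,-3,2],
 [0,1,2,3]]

det(C) = -55

Expand along row 1 (it has 3 zeros):
  − (-1) · M_12   where M_12 = det([4 1 3; -1 -3 2; 0 2 3]) = -55
det = (-1)·(-1)·(-55) = -55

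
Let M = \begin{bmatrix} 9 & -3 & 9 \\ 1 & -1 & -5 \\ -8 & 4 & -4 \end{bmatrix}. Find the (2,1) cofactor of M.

Delete row 2 and column 1; the remaining 2×2 submatrix is [-3 9; 4 -4].
Its determinant is (-3)·(-4) − 9·4 = -24.
The cofactor carries sign (−1)^(2+1) = −1, so C_{2,1} = −(-24) = 24.

24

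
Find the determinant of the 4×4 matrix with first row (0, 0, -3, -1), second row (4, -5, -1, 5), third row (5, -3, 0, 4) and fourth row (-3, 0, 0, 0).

-36

Expand along row 4 (it has 3 zeros):
  − (-3) · M_41   where M_41 = det([0 -3 -1; -5 -1 5; -3 0 4]) = -12
det = (-1)·(-3)·(-12) = -36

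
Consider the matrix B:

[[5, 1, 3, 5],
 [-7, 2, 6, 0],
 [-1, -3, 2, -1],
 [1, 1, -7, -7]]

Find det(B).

|B| = -824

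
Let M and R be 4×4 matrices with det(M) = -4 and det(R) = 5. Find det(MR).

|MR| = -20

det(MR) = det(M)·det(R) = (-4)·(5) = -20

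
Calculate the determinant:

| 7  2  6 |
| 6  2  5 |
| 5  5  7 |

9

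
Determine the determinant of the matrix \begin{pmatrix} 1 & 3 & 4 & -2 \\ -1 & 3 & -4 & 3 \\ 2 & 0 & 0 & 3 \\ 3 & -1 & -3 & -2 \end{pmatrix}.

Expand along row 3 (it has 2 zeros):
  + (2) · M_31   where M_31 = det([3 4 -2; 3 -4 3; -1 -3 -2]) = 89
  − (3) · M_34   where M_34 = det([1 3 4; -1 3 -4; 3 -1 -3]) = -90
det = (+1)·(2)·(89) + (-1)·(3)·(-90) = 448

The determinant is 448.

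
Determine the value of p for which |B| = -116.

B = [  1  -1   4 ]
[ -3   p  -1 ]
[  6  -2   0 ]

6

Expanding along the column containing p, det(B) is linear in p: det(B) = (-24)·p + (28).
Set (-24)·p + (28) = -116  ⇒  (-24)·p = -144  ⇒  p = 6.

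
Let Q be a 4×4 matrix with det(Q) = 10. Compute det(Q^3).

The determinant is 1000.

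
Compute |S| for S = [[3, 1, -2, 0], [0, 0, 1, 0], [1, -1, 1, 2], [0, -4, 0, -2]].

The determinant is -32.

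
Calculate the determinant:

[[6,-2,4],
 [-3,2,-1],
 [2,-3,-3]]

-12

Expand along column 1:
  + 6 · |2 -1; -3 -3| = 6·(-6 − 3) = -54
  − (-3) · |-2 4; -3 -3| = −(-3)·(6 − (-12)) = 54
  + 2 · |-2 4; 2 -1| = 2·(2 − 8) = -12
Sum: (-54) + (54) + (-12) = -12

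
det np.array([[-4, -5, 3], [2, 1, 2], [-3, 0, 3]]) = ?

Expand along row 3:
  + (-3) · |-5 3; 1 2| = (-3)·(-10 − 3) = 39
  + 3 · |-4 -5; 2 1| = 3·(-4 − (-10)) = 18
Sum: (39) + (18) = 57

The determinant is 57.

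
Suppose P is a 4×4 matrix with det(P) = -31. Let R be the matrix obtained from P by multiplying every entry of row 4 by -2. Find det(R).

Scaling one row by -2 multiplies the determinant by -2.
det(R) = (-2)·(-31) = 62

The determinant is 62.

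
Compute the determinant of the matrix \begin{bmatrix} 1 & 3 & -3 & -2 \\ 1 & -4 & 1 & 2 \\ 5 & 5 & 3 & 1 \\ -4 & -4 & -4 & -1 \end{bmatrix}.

Expand along row 1:
  + (1) · M_11   where M_11 = det([-4 1 2; 5 3 1; -4 -4 -1]) = -19
  − (3) · M_12   where M_12 = det([1 1 2; 5 3 1; -4 -4 -1]) = -14
  + (-3) · M_13   where M_13 = det([1 -4 2; 5 5 1; -4 -4 -1]) = -5
  − (-2) · M_14   where M_14 = det([1 -4 1; 5 5 3; -4 -4 -4]) = -40
det = (+1)·(1)·(-19) + (-1)·(3)·(-14) + (+1)·(-3)·(-5) + (-1)·(-2)·(-40) = -42

The determinant is -42.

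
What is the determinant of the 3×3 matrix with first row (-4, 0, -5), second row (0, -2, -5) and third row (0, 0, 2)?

The matrix is upper triangular, so the determinant is the product of the diagonal entries:
det = (-4) · (-2) · (2) = 16

16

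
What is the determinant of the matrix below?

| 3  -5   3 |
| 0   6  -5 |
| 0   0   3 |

The matrix is upper triangular, so the determinant is the product of the diagonal entries:
det = (3) · (6) · (3) = 54

The determinant is 54.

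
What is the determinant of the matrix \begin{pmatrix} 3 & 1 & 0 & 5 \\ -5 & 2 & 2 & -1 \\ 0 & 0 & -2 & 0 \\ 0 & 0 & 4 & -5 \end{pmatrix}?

The matrix is block upper-triangular with a 2×2 block and a 2×2 block on the diagonal, so its determinant equals the product of the determinants of the diagonal blocks.
det of the 2×2 block = 11
det of the 2×2 block = 10
det = (11)·(10) = 110

110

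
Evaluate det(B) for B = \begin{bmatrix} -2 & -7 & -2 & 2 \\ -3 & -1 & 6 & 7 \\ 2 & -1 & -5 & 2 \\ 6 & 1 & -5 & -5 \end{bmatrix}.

Expand along row 1:
  + (-2) · M_11   where M_11 = det([-1 6 7; -1 -5 2; 1 -5 -5]) = 17
  − (-7) · M_12   where M_12 = det([-3 6 7; 2 -5 2; 6 -5 -5]) = 167
  + (-2) · M_13   where M_13 = det([-3 -1 7; 2 -1 2; 6 1 -5]) = 25
  − (2) · M_14   where M_14 = det([-3 -1 6; 2 -1 -5; 6 1 -5]) = 38
det = (+1)·(-2)·(17) + (-1)·(-7)·(167) + (+1)·(-2)·(25) + (-1)·(2)·(38) = 1009

The determinant is 1009.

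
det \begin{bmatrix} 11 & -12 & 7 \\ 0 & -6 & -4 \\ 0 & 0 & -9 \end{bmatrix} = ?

The matrix is upper triangular, so the determinant is the product of the diagonal entries:
det = (11) · (-6) · (-9) = 594

The determinant is 594.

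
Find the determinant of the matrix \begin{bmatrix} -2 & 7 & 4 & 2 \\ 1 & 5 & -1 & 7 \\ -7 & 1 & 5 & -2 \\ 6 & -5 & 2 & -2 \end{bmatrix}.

Expand along row 1:
  + (-2) · M_11   where M_11 = det([5 -1 7; 1 5 -2; -5 2 -2]) = 147
  − (7) · M_12   where M_12 = det([1 -1 7; -7 5 -2; 6 2 -2]) = -288
  + (4) · M_13   where M_13 = det([1 5 7; -7 1 -2; 6 -5 -2]) = 61
  − (2) · M_14   where M_14 = det([1 5 -1; -7 1 5; 6 -5 2]) = 218
det = (+1)·(-2)·(147) + (-1)·(7)·(-288) + (+1)·(4)·(61) + (-1)·(2)·(218) = 1530

1530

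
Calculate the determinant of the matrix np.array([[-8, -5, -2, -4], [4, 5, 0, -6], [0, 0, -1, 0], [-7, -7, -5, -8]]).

Expand along row 3 (it has 3 zeros):
  + (-1) · M_33   where M_33 = det([-8 -5 -4; 4 5 -6; -7 -7 -8]) = 258
det = (+1)·(-1)·(258) = -258

The determinant is -258.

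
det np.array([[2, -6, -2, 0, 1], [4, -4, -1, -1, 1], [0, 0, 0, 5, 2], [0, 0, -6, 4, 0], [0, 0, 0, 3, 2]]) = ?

384

The matrix is block upper-triangular with a 2×2 block and a 3×3 block on the diagonal, so its determinant equals the product of the determinants of the diagonal blocks.
det of the 2×2 block = 16
det of the 3×3 block = 24
det = (16)·(24) = 384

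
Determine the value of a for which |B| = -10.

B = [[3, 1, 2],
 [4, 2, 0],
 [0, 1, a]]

a = -9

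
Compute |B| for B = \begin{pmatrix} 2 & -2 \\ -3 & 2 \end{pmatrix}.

-2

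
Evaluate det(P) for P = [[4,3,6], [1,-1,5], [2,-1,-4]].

det(P) = 84

Expand along column 1:
  + 4 · |-1 5; -1 -4| = 4·(4 − (-5)) = 36
  − 1 · |3 6; -1 -4| = −1·(-12 − (-6)) = 6
  + 2 · |3 6; -1 5| = 2·(15 − (-6)) = 42
Sum: (36) + (6) + (42) = 84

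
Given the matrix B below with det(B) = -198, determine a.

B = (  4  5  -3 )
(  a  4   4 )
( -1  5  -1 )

Expanding along the column containing a, det(B) is linear in a: det(B) = (-10)·a + (-128).
Set (-10)·a + (-128) = -198  ⇒  (-10)·a = -70  ⇒  a = 7.

a = 7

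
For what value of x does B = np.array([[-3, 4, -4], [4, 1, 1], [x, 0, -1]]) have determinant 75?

7

Expanding along the column containing x, det(B) is linear in x: det(B) = (8)·x + (19).
Set (8)·x + (19) = 75  ⇒  (8)·x = 56  ⇒  x = 7.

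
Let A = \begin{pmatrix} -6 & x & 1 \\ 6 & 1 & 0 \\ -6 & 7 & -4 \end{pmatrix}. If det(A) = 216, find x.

6

Expanding along the column containing x, det(A) is linear in x: det(A) = (24)·x + (72).
Set (24)·x + (72) = 216  ⇒  (24)·x = 144  ⇒  x = 6.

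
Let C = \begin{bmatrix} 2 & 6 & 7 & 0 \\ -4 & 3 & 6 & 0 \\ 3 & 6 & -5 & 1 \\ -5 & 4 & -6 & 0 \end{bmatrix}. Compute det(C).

The determinant is 415.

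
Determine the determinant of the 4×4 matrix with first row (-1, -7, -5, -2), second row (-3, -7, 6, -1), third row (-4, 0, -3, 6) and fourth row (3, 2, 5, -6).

Expand along row 3 (it has 1 zero):
  + (-4) · M_31   where M_31 = det([-7 -5 -2; -7 6 -1; 2 5 -6]) = 531
  + (-3) · M_33   where M_33 = det([-1 -7 -2; -3 -7 -1; 3 2 -6]) = 73
  − (6) · M_34   where M_34 = det([-1 -7 -5; -3 -7 6; 3 2 5]) = -259
det = (+1)·(-4)·(531) + (+1)·(-3)·(73) + (-1)·(6)·(-259) = -789

-789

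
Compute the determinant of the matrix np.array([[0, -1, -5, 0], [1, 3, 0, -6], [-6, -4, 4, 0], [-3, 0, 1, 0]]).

Expand along column 4 (it has 3 zeros):
  + (-6) · M_24   where M_24 = det([0 -1 -5; -6 -4 4; -3 0 1]) = 66
det = (+1)·(-6)·(66) = -396

The determinant is -396.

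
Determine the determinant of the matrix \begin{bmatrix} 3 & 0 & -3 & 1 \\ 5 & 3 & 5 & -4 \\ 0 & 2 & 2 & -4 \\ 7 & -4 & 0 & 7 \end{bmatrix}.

Expand along row 1 (it has 1 zero):
  + (3) · M_11   where M_11 = det([3 5 -4; 2 2 -4; -4 0 7]) = 20
  + (-3) · M_13   where M_13 = det([5 3 -4; 0 2 -4; 7 -4 7]) = -38
  − (1) · M_14   where M_14 = det([5 3 5; 0 2 2; 7 -4 0]) = 12
det = (+1)·(3)·(20) + (+1)·(-3)·(-38) + (-1)·(1)·(12) = 162

162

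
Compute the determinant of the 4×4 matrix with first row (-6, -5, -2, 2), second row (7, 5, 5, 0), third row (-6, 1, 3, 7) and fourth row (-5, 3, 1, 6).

The determinant is 162.

Expand along row 2 (it has 1 zero):
  − (7) · M_21   where M_21 = det([-5 -2 2; 1 3 7; 3 1 6]) = -101
  + (5) · M_22   where M_22 = det([-6 -2 2; -6 3 7; -5 1 6]) = -50
  − (5) · M_23   where M_23 = det([-6 -5 2; -6 1 7; -5 3 6]) = 59
det = (-1)·(7)·(-101) + (+1)·(5)·(-50) + (-1)·(5)·(59) = 162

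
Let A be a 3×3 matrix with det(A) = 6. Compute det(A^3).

det(A^3) = (det A)^3 = (6)^3 = 216

216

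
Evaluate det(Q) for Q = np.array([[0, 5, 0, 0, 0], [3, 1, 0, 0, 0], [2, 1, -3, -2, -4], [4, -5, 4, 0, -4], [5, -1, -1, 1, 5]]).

Q is block lower-triangular with a 2×2 block and a 3×3 block on the diagonal, so its determinant equals the product of the determinants of the diagonal blocks.
det of the 2×2 block = -15
det of the 3×3 block = 4
det = (-15)·(4) = -60

The determinant is -60.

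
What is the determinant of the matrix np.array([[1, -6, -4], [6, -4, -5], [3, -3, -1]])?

67

Expand along row 1:
  + 1 · |-4 -5; -3 -1| = 1·(4 − 15) = -11
  − (-6) · |6 -5; 3 -1| = −(-6)·(-6 − (-15)) = 54
  + (-4) · |6 -4; 3 -3| = (-4)·(-18 − (-12)) = 24
Sum: (-11) + (54) + (24) = 67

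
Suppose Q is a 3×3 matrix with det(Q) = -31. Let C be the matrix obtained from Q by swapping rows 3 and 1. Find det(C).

Swapping two rows multiplies the determinant by −1.
det(C) = (-1)·(-31) = 31

det(C) = 31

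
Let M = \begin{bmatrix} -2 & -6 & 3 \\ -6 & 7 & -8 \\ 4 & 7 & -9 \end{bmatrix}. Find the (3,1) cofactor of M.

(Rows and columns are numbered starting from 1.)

Delete row 3 and column 1; the remaining 2×2 submatrix is [-6 3; 7 -8].
Its determinant is (-6)·(-8) − 3·7 = 27.
The cofactor carries sign (−1)^(3+1) = +1, so C_{3,1} = +(27) = 27.

27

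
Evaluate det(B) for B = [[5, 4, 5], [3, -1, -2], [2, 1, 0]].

19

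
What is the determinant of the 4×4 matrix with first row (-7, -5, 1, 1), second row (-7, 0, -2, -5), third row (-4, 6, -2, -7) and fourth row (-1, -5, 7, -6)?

Expand along row 2 (it has 1 zero):
  − (-7) · M_21   where M_21 = det([-5 1 1; 6 -2 -7; -5 7 -6]) = -202
  − (-2) · M_23   where M_23 = det([-7 -5 1; -4 6 -7; -1 -5 -6]) = 608
  + (-5) · M_24   where M_24 = det([-7 -5 1; -4 6 -2; -1 -5 7]) = -348
det = (-1)·(-7)·(-202) + (-1)·(-2)·(608) + (+1)·(-5)·(-348) = 1542

The determinant is 1542.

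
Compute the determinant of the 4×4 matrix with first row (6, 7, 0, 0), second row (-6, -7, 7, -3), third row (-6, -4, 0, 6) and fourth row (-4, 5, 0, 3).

Expand along column 3 (it has 3 zeros):
  − (7) · M_23   where M_23 = det([6 7 0; -6 -4 6; -4 5 3]) = -294
det = (-1)·(7)·(-294) = 2058

The determinant is 2058.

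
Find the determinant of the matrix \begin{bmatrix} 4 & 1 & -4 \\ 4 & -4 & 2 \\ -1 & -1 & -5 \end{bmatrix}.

The determinant is 138.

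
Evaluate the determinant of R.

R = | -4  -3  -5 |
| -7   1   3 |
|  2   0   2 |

det(R) = -58

Expand along column 2:
  − (-3) · |-7 3; 2 2| = −(-3)·(-14 − 6) = -60
  + 1 · |-4 -5; 2 2| = 1·(-8 − (-10)) = 2
Sum: (-60) + (2) = -58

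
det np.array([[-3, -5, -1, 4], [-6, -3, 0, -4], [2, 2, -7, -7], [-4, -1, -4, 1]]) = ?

1419

Expand along row 2 (it has 1 zero):
  − (-6) · M_21   where M_21 = det([-5 -1 4; 2 -7 -7; -1 -4 1]) = 110
  + (-3) · M_22   where M_22 = det([-3 -1 4; 2 -7 -7; -4 -4 1]) = -65
  + (-4) · M_24   where M_24 = det([-3 -5 -1; 2 2 -7; -4 -1 -4]) = -141
det = (-1)·(-6)·(110) + (+1)·(-3)·(-65) + (+1)·(-4)·(-141) = 1419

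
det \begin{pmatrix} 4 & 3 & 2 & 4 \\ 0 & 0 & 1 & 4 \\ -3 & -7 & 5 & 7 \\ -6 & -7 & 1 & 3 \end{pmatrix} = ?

The determinant is 27.

Expand along row 2 (it has 2 zeros):
  − (1) · M_23   where M_23 = det([4 3 4; -3 -7 7; -6 -7 3]) = -71
  + (4) · M_24   where M_24 = det([4 3 2; -3 -7 5; -6 -7 1]) = -11
det = (-1)·(1)·(-71) + (+1)·(4)·(-11) = 27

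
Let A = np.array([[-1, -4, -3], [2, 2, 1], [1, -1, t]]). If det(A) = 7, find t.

0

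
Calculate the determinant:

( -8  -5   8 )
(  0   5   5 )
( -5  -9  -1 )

Expand along column 1:
  + (-8) · |5 5; -9 -1| = (-8)·(-5 − (-45)) = -320
  + (-5) · |-5 8; 5 5| = (-5)·(-25 − 40) = 325
Sum: (-320) + (325) = 5

5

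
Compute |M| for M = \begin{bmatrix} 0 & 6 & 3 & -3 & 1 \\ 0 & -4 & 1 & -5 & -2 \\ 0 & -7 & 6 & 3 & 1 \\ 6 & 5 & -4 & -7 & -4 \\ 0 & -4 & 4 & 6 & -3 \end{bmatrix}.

Expand along column 1 (it has 4 zeros):
  − (6) · M_41   where M_41 = det([6 3 -3 1; -4 1 -5 -2; -7 6 3 1; -4 4 6 -3]) = -1940
det = (-1)·(6)·(-1940) = 11640

|M| = 11640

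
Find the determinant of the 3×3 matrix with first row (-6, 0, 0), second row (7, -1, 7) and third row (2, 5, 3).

228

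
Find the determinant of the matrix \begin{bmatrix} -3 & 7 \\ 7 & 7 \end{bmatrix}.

The determinant is -70.

det = (-3)·7 − 7·7 = -21 − 49 = -70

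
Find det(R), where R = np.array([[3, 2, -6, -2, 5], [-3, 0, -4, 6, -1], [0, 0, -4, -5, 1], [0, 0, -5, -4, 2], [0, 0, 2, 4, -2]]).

R is block upper-triangular with a 2×2 block and a 3×3 block on the diagonal, so its determinant equals the product of the determinants of the diagonal blocks.
det of the 2×2 block = 6
det of the 3×3 block = 18
det = (6)·(18) = 108

|R| = 108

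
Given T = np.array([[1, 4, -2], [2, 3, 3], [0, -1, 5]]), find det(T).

Expand along column 1:
  + 1 · |3 3; -1 5| = 1·(15 − (-3)) = 18
  − 2 · |4 -2; -1 5| = −2·(20 − 2) = -36
Sum: (18) + (-36) = -18

-18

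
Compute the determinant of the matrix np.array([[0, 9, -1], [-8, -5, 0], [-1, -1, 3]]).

213

Expand along column 1:
  − (-8) · |9 -1; -1 3| = −(-8)·(27 − 1) = 208
  + (-1) · |9 -1; -5 0| = (-1)·(0 − 5) = 5
Sum: (208) + (5) = 213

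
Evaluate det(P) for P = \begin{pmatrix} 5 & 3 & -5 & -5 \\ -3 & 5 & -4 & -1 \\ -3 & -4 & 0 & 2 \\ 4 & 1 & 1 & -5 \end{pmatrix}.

|P| = 604

Expand along row 3 (it has 1 zero):
  + (-3) · M_31   where M_31 = det([3 -5 -5; 5 -4 -1; 1 1 -5]) = -102
  − (-4) · M_32   where M_32 = det([5 -5 -5; -3 -4 -1; 4 1 -5]) = 135
  − (2) · M_34   where M_34 = det([5 3 -5; -3 5 -4; 4 1 1]) = 121
det = (+1)·(-3)·(-102) + (-1)·(-4)·(135) + (-1)·(2)·(121) = 604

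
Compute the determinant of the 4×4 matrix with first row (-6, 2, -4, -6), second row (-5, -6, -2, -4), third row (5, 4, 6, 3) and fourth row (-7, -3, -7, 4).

1542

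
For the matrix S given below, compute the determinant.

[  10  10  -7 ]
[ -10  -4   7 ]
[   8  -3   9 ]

Expand along row 1:
  + 10 · |-4 7; -3 9| = 10·(-36 − (-21)) = -150
  − 10 · |-10 7; 8 9| = −10·(-90 − 56) = 1460
  + (-7) · |-10 -4; 8 -3| = (-7)·(30 − (-32)) = -434
Sum: (-150) + (1460) + (-434) = 876

The determinant is 876.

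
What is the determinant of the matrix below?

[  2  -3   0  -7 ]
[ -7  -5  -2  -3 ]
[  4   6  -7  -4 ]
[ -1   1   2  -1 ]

-1680

Expand along row 1 (it has 1 zero):
  + (2) · M_11   where M_11 = det([-5 -2 -3; 6 -7 -4; 1 2 -1]) = -136
  − (-3) · M_12   where M_12 = det([-7 -2 -3; 4 -7 -4; -1 2 -1]) = -124
  − (-7) · M_14   where M_14 = det([-7 -5 -2; 4 6 -7; -1 1 2]) = -148
det = (+1)·(2)·(-136) + (-1)·(-3)·(-124) + (-1)·(-7)·(-148) = -1680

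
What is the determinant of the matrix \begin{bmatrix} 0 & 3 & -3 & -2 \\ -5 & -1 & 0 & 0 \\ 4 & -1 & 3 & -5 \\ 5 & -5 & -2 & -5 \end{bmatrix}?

Expand along row 2 (it has 2 zeros):
  − (-5) · M_21   where M_21 = det([3 -3 -2; -1 3 -5; -5 -2 -5]) = -169
  + (-1) · M_22   where M_22 = det([0 -3 -2; 4 3 -5; 5 -2 -5]) = 61
det = (-1)·(-5)·(-169) + (+1)·(-1)·(61) = -906

-906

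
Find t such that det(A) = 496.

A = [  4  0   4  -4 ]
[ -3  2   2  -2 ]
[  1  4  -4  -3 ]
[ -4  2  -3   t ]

t = -3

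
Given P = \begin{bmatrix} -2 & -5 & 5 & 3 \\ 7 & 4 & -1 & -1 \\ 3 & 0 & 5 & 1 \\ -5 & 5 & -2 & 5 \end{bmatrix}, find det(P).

842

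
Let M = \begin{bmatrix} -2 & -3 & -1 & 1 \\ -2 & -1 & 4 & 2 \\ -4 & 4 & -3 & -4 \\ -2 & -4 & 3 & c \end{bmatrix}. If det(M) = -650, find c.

c = -3

Expanding along the column containing c, det(M) is linear in c: det(M) = (104)·c + (-338).
Set (104)·c + (-338) = -650  ⇒  (104)·c = -312  ⇒  c = -3.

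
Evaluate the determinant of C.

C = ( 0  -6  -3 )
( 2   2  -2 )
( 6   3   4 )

138

Expand along row 1:
  − (-6) · |2 -2; 6 4| = −(-6)·(8 − (-12)) = 120
  + (-3) · |2 2; 6 3| = (-3)·(6 − 12) = 18
Sum: (120) + (18) = 138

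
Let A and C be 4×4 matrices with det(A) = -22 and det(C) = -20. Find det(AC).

det(AC) = det(A)·det(C) = (-22)·(-20) = 440

440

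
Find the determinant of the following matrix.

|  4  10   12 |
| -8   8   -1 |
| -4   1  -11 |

The determinant is -900.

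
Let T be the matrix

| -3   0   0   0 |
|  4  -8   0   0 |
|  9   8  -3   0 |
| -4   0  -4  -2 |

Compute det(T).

T is lower triangular, so det(T) is the product of the diagonal entries:
det = (-3) · (-8) · (-3) · (-2) = 144

det(T) = 144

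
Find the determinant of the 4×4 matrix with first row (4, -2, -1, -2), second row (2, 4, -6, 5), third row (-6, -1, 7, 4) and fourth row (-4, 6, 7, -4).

-1444

Expand along row 1:
  + (4) · M_11   where M_11 = det([4 -6 5; -1 7 4; 6 7 -4]) = -589
  − (-2) · M_12   where M_12 = det([2 -6 5; -6 7 4; -4 7 -4]) = 58
  + (-1) · M_13   where M_13 = det([2 4 5; -6 -1 4; -4 6 -4]) = -400
  − (-2) · M_14   where M_14 = det([2 4 -6; -6 -1 7; -4 6 7]) = 198
det = (+1)·(4)·(-589) + (-1)·(-2)·(58) + (+1)·(-1)·(-400) + (-1)·(-2)·(198) = -1444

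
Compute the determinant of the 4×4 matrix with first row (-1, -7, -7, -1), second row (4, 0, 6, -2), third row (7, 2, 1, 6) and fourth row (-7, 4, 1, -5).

The determinant is 778.

Expand along row 2 (it has 1 zero):
  − (4) · M_21   where M_21 = det([-7 -7 -1; 2 1 6; 4 1 -5]) = -159
  − (6) · M_23   where M_23 = det([-1 -7 -1; 7 2 6; -7 4 -5]) = 41
  + (-2) · M_24   where M_24 = det([-1 -7 -7; 7 2 1; -7 4 1]) = -194
det = (-1)·(4)·(-159) + (-1)·(6)·(41) + (+1)·(-2)·(-194) = 778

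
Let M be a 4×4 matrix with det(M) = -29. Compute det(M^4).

707281

det(M^4) = (det M)^4 = (-29)^4 = 707281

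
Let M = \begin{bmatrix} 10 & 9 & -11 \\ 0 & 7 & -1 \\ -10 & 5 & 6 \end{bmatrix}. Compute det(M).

Expand along row 2:
  + 7 · |10 -11; -10 6| = 7·(60 − 110) = -350
  − (-1) · |10 9; -10 5| = −(-1)·(50 − (-90)) = 140
Sum: (-350) + (140) = -210

The determinant is -210.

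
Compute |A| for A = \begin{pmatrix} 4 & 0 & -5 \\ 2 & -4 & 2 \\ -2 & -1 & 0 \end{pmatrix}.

det(A) = 58

Expand along column 2:
  + (-4) · |4 -5; -2 0| = (-4)·(0 − 10) = 40
  − (-1) · |4 -5; 2 2| = −(-1)·(8 − (-10)) = 18
Sum: (40) + (18) = 58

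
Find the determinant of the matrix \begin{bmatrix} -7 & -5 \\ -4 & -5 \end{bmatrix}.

det = (-7)·(-5) − (-5)·(-4) = 35 − 20 = 15

15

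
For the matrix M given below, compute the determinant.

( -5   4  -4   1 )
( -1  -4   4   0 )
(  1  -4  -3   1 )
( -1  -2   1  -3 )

Expand along row 2 (it has 1 zero):
  − (-1) · M_21   where M_21 = det([4 -4 1; -4 -3 1; -2 1 -3]) = 78
  + (-4) · M_22   where M_22 = det([-5 -4 1; 1 -3 1; -1 1 -3]) = -50
  − (4) · M_23   where M_23 = det([-5 4 1; 1 -4 1; -1 -2 -3]) = -68
det = (-1)·(-1)·(78) + (+1)·(-4)·(-50) + (-1)·(4)·(-68) = 550

550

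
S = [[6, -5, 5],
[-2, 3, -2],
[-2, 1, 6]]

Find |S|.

Expand along row 1:
  + 6 · |3 -2; 1 6| = 6·(18 − (-2)) = 120
  − (-5) · |-2 -2; -2 6| = −(-5)·(-12 − 4) = -80
  + 5 · |-2 3; -2 1| = 5·(-2 − (-6)) = 20
Sum: (120) + (-80) + (20) = 60

60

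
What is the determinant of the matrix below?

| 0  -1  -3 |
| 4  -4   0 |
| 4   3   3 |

Expand along row 1:
  − (-1) · |4 0; 4 3| = −(-1)·(12 − 0) = 12
  + (-3) · |4 -4; 4 3| = (-3)·(12 − (-16)) = -84
Sum: (12) + (-84) = -72

The determinant is -72.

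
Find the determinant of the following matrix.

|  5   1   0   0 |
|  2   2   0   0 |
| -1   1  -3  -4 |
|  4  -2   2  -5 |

184

The matrix is block lower-triangular with a 2×2 block and a 2×2 block on the diagonal, so its determinant equals the product of the determinants of the diagonal blocks.
det of the 2×2 block = 8
det of the 2×2 block = 23
det = (8)·(23) = 184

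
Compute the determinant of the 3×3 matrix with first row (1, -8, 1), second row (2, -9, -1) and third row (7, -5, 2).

Expand along row 1:
  + 1 · |-9 -1; -5 2| = 1·(-18 − 5) = -23
  − (-8) · |2 -1; 7 2| = −(-8)·(4 − (-7)) = 88
  + 1 · |2 -9; 7 -5| = 1·(-10 − (-63)) = 53
Sum: (-23) + (88) + (53) = 118

118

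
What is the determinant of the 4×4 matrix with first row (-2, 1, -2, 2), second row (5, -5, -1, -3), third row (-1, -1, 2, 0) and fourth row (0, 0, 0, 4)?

Expand along row 4 (it has 3 zeros):
  + (4) · M_44   where M_44 = det([-2 1 -2; 5 -5 -1; -1 -1 2]) = 33
det = (+1)·(4)·(33) = 132

132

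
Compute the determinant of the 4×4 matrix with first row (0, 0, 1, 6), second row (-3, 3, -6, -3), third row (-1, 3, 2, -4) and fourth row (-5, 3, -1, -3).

474

Expand along row 1 (it has 2 zeros):
  + (1) · M_13   where M_13 = det([-3 3 -3; -1 3 -4; -5 3 -3]) = 6
  − (6) · M_14   where M_14 = det([-3 3 -6; -1 3 2; -5 3 -1]) = -78
det = (+1)·(1)·(6) + (-1)·(6)·(-78) = 474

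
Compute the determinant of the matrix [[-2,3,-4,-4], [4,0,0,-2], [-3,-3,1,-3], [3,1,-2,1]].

Expand along row 2 (it has 2 zeros):
  − (4) · M_21   where M_21 = det([3 -4 -4; -3 1 -3; 1 -2 1]) = -35
  + (-2) · M_24   where M_24 = det([-2 3 -4; -3 -3 1; 3 1 -2]) = -43
det = (-1)·(4)·(-35) + (+1)·(-2)·(-43) = 226

226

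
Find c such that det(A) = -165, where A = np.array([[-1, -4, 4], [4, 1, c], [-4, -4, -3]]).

c = -6

Expanding along the row containing c, det(A) is linear in c: det(A) = (12)·c + (-93).
Set (12)·c + (-93) = -165  ⇒  (12)·c = -72  ⇒  c = -6.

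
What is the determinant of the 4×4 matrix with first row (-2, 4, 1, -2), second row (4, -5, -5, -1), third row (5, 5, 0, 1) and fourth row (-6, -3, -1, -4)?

21

Expand along row 3 (it has 1 zero):
  + (5) · M_31   where M_31 = det([4 1 -2; -5 -5 -1; -3 -1 -4]) = 79
  − (5) · M_32   where M_32 = det([-2 1 -2; 4 -5 -1; -6 -1 -4]) = 52
  − (1) · M_34   where M_34 = det([-2 4 1; 4 -5 -5; -6 -3 -1]) = 114
det = (+1)·(5)·(79) + (-1)·(5)·(52) + (-1)·(1)·(114) = 21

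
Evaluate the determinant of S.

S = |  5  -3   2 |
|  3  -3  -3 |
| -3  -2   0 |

-87

Expand along column 3:
  + 2 · |3 -3; -3 -2| = 2·(-6 − 9) = -30
  − (-3) · |5 -3; -3 -2| = −(-3)·(-10 − 9) = -57
Sum: (-30) + (-57) = -87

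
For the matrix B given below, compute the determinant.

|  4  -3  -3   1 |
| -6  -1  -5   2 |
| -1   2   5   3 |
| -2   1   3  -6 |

The determinant is 478.

Expand along row 1:
  + (4) · M_11   where M_11 = det([-1 -5 2; 2 5 3; 1 3 -6]) = -34
  − (-3) · M_12   where M_12 = det([-6 -5 2; -1 5 3; -2 3 -6]) = 308
  + (-3) · M_13   where M_13 = det([-6 -1 2; -1 2 3; -2 1 -6]) = 108
  − (1) · M_14   where M_14 = det([-6 -1 -5; -1 2 5; -2 1 3]) = -14
det = (+1)·(4)·(-34) + (-1)·(-3)·(308) + (+1)·(-3)·(108) + (-1)·(1)·(-14) = 478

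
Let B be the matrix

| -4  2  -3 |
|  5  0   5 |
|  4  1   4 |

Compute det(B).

|B| = 5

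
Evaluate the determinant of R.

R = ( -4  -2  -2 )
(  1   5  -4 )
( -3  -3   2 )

The determinant is -36.

Expand along row 1:
  + (-4) · |5 -4; -3 2| = (-4)·(10 − 12) = 8
  − (-2) · |1 -4; -3 2| = −(-2)·(2 − 12) = -20
  + (-2) · |1 5; -3 -3| = (-2)·(-3 − (-15)) = -24
Sum: (8) + (-20) + (-24) = -36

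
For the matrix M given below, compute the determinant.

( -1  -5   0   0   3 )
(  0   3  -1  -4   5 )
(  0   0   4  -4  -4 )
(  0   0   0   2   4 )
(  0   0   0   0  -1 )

24

M is upper triangular, so det(M) is the product of the diagonal entries:
det = (-1) · (3) · (4) · (2) · (-1) = 24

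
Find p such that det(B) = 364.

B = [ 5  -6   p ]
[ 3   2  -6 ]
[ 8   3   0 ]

Expanding along the column containing p, det(B) is linear in p: det(B) = (-7)·p + (378).
Set (-7)·p + (378) = 364  ⇒  (-7)·p = -14  ⇒  p = 2.

2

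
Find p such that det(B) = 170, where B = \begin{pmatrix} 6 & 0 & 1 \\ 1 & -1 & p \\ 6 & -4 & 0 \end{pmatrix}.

Expanding along the row containing p, det(B) is linear in p: det(B) = (24)·p + (2).
Set (24)·p + (2) = 170  ⇒  (24)·p = 168  ⇒  p = 7.

p = 7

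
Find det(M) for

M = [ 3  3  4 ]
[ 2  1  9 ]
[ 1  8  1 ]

-132

Expand along row 1:
  + 3 · |1 9; 8 1| = 3·(1 − 72) = -213
  − 3 · |2 9; 1 1| = −3·(2 − 9) = 21
  + 4 · |2 1; 1 8| = 4·(16 − 1) = 60
Sum: (-213) + (21) + (60) = -132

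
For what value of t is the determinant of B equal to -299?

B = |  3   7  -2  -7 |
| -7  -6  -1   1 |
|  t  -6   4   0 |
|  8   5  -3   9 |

t = -3

Expanding along the row containing t, det(B) is linear in t: det(B) = (-321)·t + (-1262).
Set (-321)·t + (-1262) = -299  ⇒  (-321)·t = 963  ⇒  t = -3.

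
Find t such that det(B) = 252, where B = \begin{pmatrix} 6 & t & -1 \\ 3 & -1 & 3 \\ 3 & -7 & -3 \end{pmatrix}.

t = 5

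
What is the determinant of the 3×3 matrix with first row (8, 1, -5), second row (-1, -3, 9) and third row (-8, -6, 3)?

381

Expand along column 1:
  + 8 · |-3 9; -6 3| = 8·(-9 − (-54)) = 360
  − (-1) · |1 -5; -6 3| = −(-1)·(3 − 30) = -27
  + (-8) · |1 -5; -3 9| = (-8)·(9 − 15) = 48
Sum: (360) + (-27) + (48) = 381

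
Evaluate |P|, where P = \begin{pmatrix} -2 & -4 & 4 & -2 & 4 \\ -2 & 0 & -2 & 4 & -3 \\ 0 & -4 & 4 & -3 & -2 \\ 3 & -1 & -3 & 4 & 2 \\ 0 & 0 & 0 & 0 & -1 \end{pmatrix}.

Expand along row 5 (it has 4 zeros):
  + (-1) · M_55   where M_55 = det([-2 -4 4 -2; -2 0 -2 4; 0 -4 4 -3; 3 -1 -3 4]) = 4
det = (+1)·(-1)·(4) = -4

|P| = -4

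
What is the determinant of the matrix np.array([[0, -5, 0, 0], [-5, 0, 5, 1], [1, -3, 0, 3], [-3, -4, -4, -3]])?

The determinant is -470.

Expand along row 1 (it has 3 zeros):
  − (-5) · M_12   where M_12 = det([-5 5 1; 1 0 3; -3 -4 -3]) = -94
det = (-1)·(-5)·(-94) = -470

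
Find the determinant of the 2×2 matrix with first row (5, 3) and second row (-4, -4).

det = 5·(-4) − 3·(-4) = -20 − (-12) = -8

-8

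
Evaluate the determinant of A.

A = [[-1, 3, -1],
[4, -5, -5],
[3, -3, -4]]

|A| = -5

Expand along column 1:
  + (-1) · |-5 -5; -3 -4| = (-1)·(20 − 15) = -5
  − 4 · |3 -1; -3 -4| = −4·(-12 − 3) = 60
  + 3 · |3 -1; -5 -5| = 3·(-15 − 5) = -60
Sum: (-5) + (60) + (-60) = -5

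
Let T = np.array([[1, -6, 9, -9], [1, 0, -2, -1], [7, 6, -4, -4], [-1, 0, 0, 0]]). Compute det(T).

det(T) = -186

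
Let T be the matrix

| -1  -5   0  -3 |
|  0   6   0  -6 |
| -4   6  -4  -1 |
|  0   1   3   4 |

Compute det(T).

det(T) = 786

Expand along row 2 (it has 2 zeros):
  + (6) · M_22   where M_22 = det([-1 0 -3; -4 -4 -1; 0 3 4]) = 49
  + (-6) · M_24   where M_24 = det([-1 -5 0; -4 6 -4; 0 1 3]) = -82
det = (+1)·(6)·(49) + (+1)·(-6)·(-82) = 786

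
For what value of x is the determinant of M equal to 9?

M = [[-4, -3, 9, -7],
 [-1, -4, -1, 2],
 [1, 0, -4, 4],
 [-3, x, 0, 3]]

Expanding along the row containing x, det(M) is linear in x: det(M) = (3)·x + (21).
Set (3)·x + (21) = 9  ⇒  (3)·x = -12  ⇒  x = -4.

-4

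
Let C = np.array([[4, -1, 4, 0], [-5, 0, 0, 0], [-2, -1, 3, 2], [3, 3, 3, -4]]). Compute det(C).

Expand along row 2 (it has 3 zeros):
  − (-5) · M_21   where M_21 = det([-1 4 0; -1 3 2; 3 3 -4]) = 26
det = (-1)·(-5)·(26) = 130

130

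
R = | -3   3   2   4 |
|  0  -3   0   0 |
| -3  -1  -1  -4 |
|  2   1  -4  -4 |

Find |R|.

det(R) = -156

Expand along row 2 (it has 3 zeros):
  + (-3) · M_22   where M_22 = det([-3 2 4; -3 -1 -4; 2 -4 -4]) = 52
det = (+1)·(-3)·(52) = -156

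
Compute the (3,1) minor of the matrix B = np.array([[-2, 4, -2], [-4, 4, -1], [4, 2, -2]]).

The minor is 4.

Delete row 3 and column 1; the remaining 2×2 submatrix is [4 -2; 4 -1].
Its determinant is 4·(-1) − (-2)·4 = 4.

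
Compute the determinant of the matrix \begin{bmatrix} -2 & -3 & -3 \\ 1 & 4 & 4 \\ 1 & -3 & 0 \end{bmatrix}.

Expand along column 3:
  + (-3) · |1 4; 1 -3| = (-3)·(-3 − 4) = 21
  − 4 · |-2 -3; 1 -3| = −4·(6 − (-3)) = -36
Sum: (21) + (-36) = -15

The determinant is -15.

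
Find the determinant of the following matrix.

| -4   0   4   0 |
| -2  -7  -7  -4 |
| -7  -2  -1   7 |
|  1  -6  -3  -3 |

Expand along row 1 (it has 2 zeros):
  + (-4) · M_11   where M_11 = det([-7 -7 -4; -2 -1 7; -6 -3 -3]) = 168
  + (4) · M_13   where M_13 = det([-2 -7 -4; -7 -2 7; 1 -6 -3]) = -174
det = (+1)·(-4)·(168) + (+1)·(4)·(-174) = -1368

The determinant is -1368.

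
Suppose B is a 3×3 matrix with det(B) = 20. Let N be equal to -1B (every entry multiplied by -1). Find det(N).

For a 3×3 matrix, det(-1B) = (-1)^3·det(B) = -1·det(B).
det(N) = (-1)·(20) = -20

det(N) = -20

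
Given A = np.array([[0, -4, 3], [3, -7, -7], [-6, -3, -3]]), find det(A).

|A| = -357

Expand along row 1:
  − (-4) · |3 -7; -6 -3| = −(-4)·(-9 − 42) = -204
  + 3 · |3 -7; -6 -3| = 3·(-9 − 42) = -153
Sum: (-204) + (-153) = -357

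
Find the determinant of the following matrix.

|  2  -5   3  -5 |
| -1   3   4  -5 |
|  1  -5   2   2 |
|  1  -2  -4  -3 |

Expand along row 1:
  + (2) · M_11   where M_11 = det([3 4 -5; -5 2 2; -2 -4 -3]) = -190
  − (-5) · M_12   where M_12 = det([-1 4 -5; 1 2 2; 1 -4 -3]) = 48
  + (3) · M_13   where M_13 = det([-1 3 -5; 1 -5 2; 1 -2 -3]) = -19
  − (-5) · M_14   where M_14 = det([-1 3 4; 1 -5 2; 1 -2 -4]) = 6
det = (+1)·(2)·(-190) + (-1)·(-5)·(48) + (+1)·(3)·(-19) + (-1)·(-5)·(6) = -167

-167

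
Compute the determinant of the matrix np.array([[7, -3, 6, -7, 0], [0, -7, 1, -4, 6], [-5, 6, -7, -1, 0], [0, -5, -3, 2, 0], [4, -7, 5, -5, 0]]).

-7728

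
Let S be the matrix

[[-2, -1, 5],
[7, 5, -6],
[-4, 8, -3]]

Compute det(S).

Expand along column 1:
  + (-2) · |5 -6; 8 -3| = (-2)·(-15 − (-48)) = -66
  − 7 · |-1 5; 8 -3| = −7·(3 − 40) = 259
  + (-4) · |-1 5; 5 -6| = (-4)·(6 − 25) = 76
Sum: (-66) + (259) + (76) = 269

det(S) = 269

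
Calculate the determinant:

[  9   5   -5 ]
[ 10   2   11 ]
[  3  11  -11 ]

The determinant is -1092.

Expand along column 1:
  + 9 · |2 11; 11 -11| = 9·(-22 − 121) = -1287
  − 10 · |5 -5; 11 -11| = −10·(-55 − (-55)) = 0
  + 3 · |5 -5; 2 11| = 3·(55 − (-10)) = 195
Sum: (-1287) + (0) + (195) = -1092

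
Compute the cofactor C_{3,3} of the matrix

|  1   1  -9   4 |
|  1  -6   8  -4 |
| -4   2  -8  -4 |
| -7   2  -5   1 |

Delete row 3 and column 3; the remaining 3×3 submatrix is [1 1 4; 1 -6 -4; -7 2 1].
Its determinant is -131.
The cofactor carries sign (−1)^(3+3) = +1, so C_{3,3} = +(-131) = -131.

The cofactor is -131.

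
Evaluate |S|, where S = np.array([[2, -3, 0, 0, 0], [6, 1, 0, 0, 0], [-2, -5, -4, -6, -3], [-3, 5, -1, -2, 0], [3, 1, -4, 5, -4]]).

|S| = 620

S is block lower-triangular with a 2×2 block and a 3×3 block on the diagonal, so its determinant equals the product of the determinants of the diagonal blocks.
det of the 2×2 block = 20
det of the 3×3 block = 31
det = (20)·(31) = 620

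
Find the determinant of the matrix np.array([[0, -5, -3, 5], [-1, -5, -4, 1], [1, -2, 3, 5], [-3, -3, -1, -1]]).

Expand along row 1 (it has 1 zero):
  − (-5) · M_12   where M_12 = det([-1 -4 1; 1 3 5; -3 -1 -1]) = 62
  + (-3) · M_13   where M_13 = det([-1 -5 1; 1 -2 5; -3 -3 -1]) = 44
  − (5) · M_14   where M_14 = det([-1 -5 -4; 1 -2 3; -3 -3 -1]) = 65
det = (-1)·(-5)·(62) + (+1)·(-3)·(44) + (-1)·(5)·(65) = -147

-147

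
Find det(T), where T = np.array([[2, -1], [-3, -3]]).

det(T) = 2·(-3) − (-1)·(-3) = -6 − 3 = -9

-9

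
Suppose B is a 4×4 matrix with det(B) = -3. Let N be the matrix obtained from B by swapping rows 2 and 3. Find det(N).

3

Swapping two rows multiplies the determinant by −1.
det(N) = (-1)·(-3) = 3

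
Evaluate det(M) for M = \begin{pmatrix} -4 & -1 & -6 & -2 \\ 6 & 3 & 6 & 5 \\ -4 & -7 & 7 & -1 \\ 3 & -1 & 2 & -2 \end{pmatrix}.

Expand along row 1:
  + (-4) · M_11   where M_11 = det([3 6 5; -7 7 -1; -1 2 -2]) = -149
  − (-1) · M_12   where M_12 = det([6 6 5; -4 7 -1; 3 2 -2]) = -283
  + (-6) · M_13   where M_13 = det([6 3 5; -4 -7 -1; 3 -1 -2]) = 170
  − (-2) · M_14   where M_14 = det([6 3 6; -4 -7 7; 3 -1 2]) = 195
det = (+1)·(-4)·(-149) + (-1)·(-1)·(-283) + (+1)·(-6)·(170) + (-1)·(-2)·(195) = -317

The determinant is -317.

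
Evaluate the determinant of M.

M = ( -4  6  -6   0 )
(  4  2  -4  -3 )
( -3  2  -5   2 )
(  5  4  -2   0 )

Expand along column 4 (it has 2 zeros):
  + (-3) · M_24   where M_24 = det([-4 6 -6; -3 2 -5; 5 4 -2]) = -118
  − (2) · M_34   where M_34 = det([-4 6 -6; 4 2 -4; 5 4 -2]) = -156
det = (+1)·(-3)·(-118) + (-1)·(2)·(-156) = 666

The determinant is 666.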